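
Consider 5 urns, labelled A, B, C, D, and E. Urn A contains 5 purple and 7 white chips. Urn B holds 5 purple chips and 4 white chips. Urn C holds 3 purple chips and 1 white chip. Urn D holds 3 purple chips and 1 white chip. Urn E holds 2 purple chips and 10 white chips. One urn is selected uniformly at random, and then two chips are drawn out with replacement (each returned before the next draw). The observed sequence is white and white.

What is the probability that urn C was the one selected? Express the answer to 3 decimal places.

0.046

The likelihood of the observed sequence under each hypothesis: P(data | urn A) = (7/12)(7/12) = 0.34028; P(data | urn B) = (4/9)(4/9) = 0.19753; P(data | urn C) = (1/4)(1/4) = 0.0625; P(data | urn D) = (1/4)(1/4) = 0.0625; P(data | urn E) = (10/12)(10/12) = 0.69444.
Weighting by the prior gives 1/5 · 0.34028 = 0.068056, 1/5 · 0.19753 = 0.039506, 1/5 · 0.0625 = 0.0125, 1/5 · 0.0625 = 0.0125, 1/5 · 0.69444 = 0.13889; summing to 0.27145.
So P(urn C | data) = (0.0125) / (0.27145) = 0.046049.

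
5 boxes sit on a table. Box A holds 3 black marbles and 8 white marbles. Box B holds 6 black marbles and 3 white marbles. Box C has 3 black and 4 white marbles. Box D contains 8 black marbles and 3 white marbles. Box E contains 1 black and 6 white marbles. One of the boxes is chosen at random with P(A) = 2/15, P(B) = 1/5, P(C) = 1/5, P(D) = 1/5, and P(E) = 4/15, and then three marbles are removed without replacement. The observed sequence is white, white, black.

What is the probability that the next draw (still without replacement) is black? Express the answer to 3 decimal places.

Under each hypothesis, the probability of the observed sequence is: P(data | box A) = (8/11)(7/10)(3/9) = 0.1697; P(data | box B) = (3/9)(2/8)(6/7) = 0.071429; P(data | box C) = (4/7)(3/6)(3/5) = 0.17143; P(data | box D) = (3/11)(2/10)(8/9) = 0.048485; P(data | box E) = (6/7)(5/6)(1/5) = 0.14286.
Weighting by the prior gives 2/15 · 0.1697 = 0.022626, 1/5 · 0.071429 = 0.014286, 1/5 · 0.17143 = 0.034286, 1/5 · 0.048485 = 0.009697, 4/15 · 0.14286 = 0.038095; with total 0.11899.
Dividing through by the total gives posterior P(box A | data) = 0.19015, P(box B | data) = 0.12006, P(box C | data) = 0.28814, P(box D | data) = 0.081494, P(box E | data) = 0.32016.
Averaging over the posterior, P(black next | data) = (1/4)(0.19015) + (5/6)(0.12006) + (1/2)(0.28814) + (7/8)(0.081494) + (0)(0.32016) = 0.36296.

0.363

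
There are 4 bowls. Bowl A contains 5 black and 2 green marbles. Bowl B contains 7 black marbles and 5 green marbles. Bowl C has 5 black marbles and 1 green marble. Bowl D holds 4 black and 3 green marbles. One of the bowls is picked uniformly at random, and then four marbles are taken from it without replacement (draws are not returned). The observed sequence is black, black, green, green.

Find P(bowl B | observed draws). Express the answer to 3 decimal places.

0.347

Compute the likelihood of the observed sequence for each case: P(data | bowl A) = (5/7)(4/6)(2/5)(1/4) = 0.047619; P(data | bowl B) = (7/12)(6/11)(5/10)(4/9) = 0.070707; P(data | bowl C) = (5/6)(4/5)(1/4)(0/3) = 0; P(data | bowl D) = (4/7)(3/6)(3/5)(2/4) = 0.085714.
Multiplying each by its prior: 1/4 · 0.047619 = 0.011905, 1/4 · 0.070707 = 0.017677, 1/4 · 0 = 0, 1/4 · 0.085714 = 0.021429; these sum to 0.05101.
By Bayes' rule, P(bowl B | data) = (0.017677) / (0.05101) = 0.34653.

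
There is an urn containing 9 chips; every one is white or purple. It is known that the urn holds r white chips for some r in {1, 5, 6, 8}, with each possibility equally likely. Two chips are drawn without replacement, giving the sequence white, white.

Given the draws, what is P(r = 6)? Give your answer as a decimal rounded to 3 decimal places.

The likelihood of the observed sequence under each hypothesis: P(data | r = 1) = (1/9)(0/8) = 0; P(data | r = 5) = (5/9)(4/8) = 5/18; P(data | r = 6) = (6/9)(5/8) = 5/12; P(data | r = 8) = (8/9)(7/8) = 7/9.
The prior-weighted likelihoods are 1/4 · 0 = 0, 1/4 · 5/18 = 5/72, 1/4 · 5/12 = 5/48, 1/4 · 7/9 = 7/36; summing to 53/144.
By Bayes' rule, P(r = 6 | data) = (5/48) / (53/144) = 15/53.

0.283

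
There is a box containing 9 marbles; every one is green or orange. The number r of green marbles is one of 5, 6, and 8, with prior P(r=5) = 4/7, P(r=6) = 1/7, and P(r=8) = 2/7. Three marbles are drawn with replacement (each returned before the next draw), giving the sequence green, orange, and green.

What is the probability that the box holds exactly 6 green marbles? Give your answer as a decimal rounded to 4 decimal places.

0.1698

For each hypothesis, P(data | H) works out to: P(data | r = 5) = (5/9)(4/9)(5/9) = 0.13717; P(data | r = 6) = (6/9)(3/9)(6/9) = 0.14815; P(data | r = 8) = (8/9)(1/9)(8/9) = 0.087791.
Multiplying each by its prior: 4/7 · 0.13717 = 0.078385, 1/7 · 0.14815 = 0.021164, 2/7 · 0.087791 = 0.025083; these sum to 0.12463.
Therefore the posterior P(r = 6 | data) = (0.021164) / (0.12463) = 0.16981.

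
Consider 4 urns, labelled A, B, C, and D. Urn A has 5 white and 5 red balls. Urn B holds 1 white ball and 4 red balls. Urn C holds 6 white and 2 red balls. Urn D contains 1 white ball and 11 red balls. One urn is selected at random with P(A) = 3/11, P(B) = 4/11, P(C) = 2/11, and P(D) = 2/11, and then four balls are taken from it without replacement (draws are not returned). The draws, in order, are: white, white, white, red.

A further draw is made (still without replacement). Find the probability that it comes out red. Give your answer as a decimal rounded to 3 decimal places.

0.410

Compute the likelihood of the observed sequence for each case: P(data | urn A) = (5/10)(4/9)(3/8)(5/7) = 5/84; P(data | urn B) = (1/5)(0/4) = 0; P(data | urn C) = (6/8)(5/7)(4/6)(2/5) = 1/7; P(data | urn D) = (1/12)(0/11) = 0.
Weighting by the prior gives 3/11 · 5/84 = 5/308, 4/11 · 0 = 0, 2/11 · 1/7 = 2/77, 2/11 · 0 = 0; summing to 13/308.
Dividing through by the total gives posterior P(urn A | data) = 5/13, P(urn B | data) = 0, P(urn C | data) = 8/13, P(urn D | data) = 0.
The predictive probability is P(red next | data) = (2/3)(5/13) + (1/4)(8/13) = 16/39.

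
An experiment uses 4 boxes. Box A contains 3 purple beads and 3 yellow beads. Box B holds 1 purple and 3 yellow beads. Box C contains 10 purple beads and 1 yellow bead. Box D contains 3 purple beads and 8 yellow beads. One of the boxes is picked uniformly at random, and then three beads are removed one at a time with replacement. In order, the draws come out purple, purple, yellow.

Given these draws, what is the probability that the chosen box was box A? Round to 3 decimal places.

0.415

Under each hypothesis, the probability of the observed sequence is: P(data | box A) = (3/6)(3/6)(3/6) = 0.125; P(data | box B) = (1/4)(1/4)(3/4) = 0.046875; P(data | box C) = (10/11)(10/11)(1/11) = 0.075131; P(data | box D) = (3/11)(3/11)(8/11) = 0.054095.
The prior-weighted likelihoods are 1/4 · 0.125 = 0.03125, 1/4 · 0.046875 = 0.011719, 1/4 · 0.075131 = 0.018783, 1/4 · 0.054095 = 0.013524; summing to 0.075275.
So P(box A | data) = (0.03125) / (0.075275) = 0.41514.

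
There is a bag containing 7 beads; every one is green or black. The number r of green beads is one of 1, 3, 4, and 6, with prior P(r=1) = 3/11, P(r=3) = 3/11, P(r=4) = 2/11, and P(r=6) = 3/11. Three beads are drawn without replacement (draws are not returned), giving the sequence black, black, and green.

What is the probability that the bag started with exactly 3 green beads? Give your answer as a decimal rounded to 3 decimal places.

0.439

Under each hypothesis, the probability of the observed sequence is: P(data | r = 1) = (6/7)(5/6)(1/5) = 1/7; P(data | r = 3) = (4/7)(3/6)(3/5) = 6/35; P(data | r = 4) = (3/7)(2/6)(4/5) = 4/35; P(data | r = 6) = (1/7)(0/6) = 0.
Weighting by the prior gives 3/11 · 1/7 = 3/77, 3/11 · 6/35 = 18/385, 2/11 · 4/35 = 8/385, 3/11 · 0 = 0; with total 41/385.
Therefore the posterior P(r = 3 | data) = (18/385) / (41/385) = 18/41.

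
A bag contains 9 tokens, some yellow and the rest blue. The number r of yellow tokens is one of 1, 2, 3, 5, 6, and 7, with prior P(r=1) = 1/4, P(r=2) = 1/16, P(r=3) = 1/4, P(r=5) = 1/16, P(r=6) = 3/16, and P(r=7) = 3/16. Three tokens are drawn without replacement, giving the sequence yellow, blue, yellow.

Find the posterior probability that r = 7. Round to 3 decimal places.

Compute the likelihood of the observed sequence for each case: P(data | r = 1) = (1/9)(8/8)(0/7) = 0; P(data | r = 2) = (2/9)(7/8)(1/7) = 0.027778; P(data | r = 3) = (3/9)(6/8)(2/7) = 0.071429; P(data | r = 5) = (5/9)(4/8)(4/7) = 0.15873; P(data | r = 6) = (6/9)(3/8)(5/7) = 0.17857; P(data | r = 7) = (7/9)(2/8)(6/7) = 0.16667.
Multiplying each by its prior: 1/4 · 0 = 0, 1/16 · 0.027778 = 0.0017361, 1/4 · 0.071429 = 0.017857, 1/16 · 0.15873 = 0.0099206, 3/16 · 0.17857 = 0.033482, 3/16 · 0.16667 = 0.03125; with total 0.094246.
So P(r = 7 | data) = (0.03125) / (0.094246) = 0.33158.

0.332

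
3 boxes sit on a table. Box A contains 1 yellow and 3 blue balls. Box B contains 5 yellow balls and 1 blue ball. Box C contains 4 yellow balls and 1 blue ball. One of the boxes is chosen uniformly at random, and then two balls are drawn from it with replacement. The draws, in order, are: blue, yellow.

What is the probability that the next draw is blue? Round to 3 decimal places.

0.403

For each hypothesis, P(data | H) works out to: P(data | box A) = (3/4)(1/4) = 0.1875; P(data | box B) = (1/6)(5/6) = 0.13889; P(data | box C) = (1/5)(4/5) = 0.16.
Weighting by the prior gives 1/3 · 0.1875 = 0.0625, 1/3 · 0.13889 = 0.046296, 1/3 · 0.16 = 0.053333; summing to 0.16213.
Normalising, the posterior is P(box A | data) = 0.38549, P(box B | data) = 0.28555, P(box C | data) = 0.32895.
Averaging over the posterior, P(blue next | data) = (3/4)(0.38549) + (1/6)(0.28555) + (1/5)(0.32895) = 0.4025.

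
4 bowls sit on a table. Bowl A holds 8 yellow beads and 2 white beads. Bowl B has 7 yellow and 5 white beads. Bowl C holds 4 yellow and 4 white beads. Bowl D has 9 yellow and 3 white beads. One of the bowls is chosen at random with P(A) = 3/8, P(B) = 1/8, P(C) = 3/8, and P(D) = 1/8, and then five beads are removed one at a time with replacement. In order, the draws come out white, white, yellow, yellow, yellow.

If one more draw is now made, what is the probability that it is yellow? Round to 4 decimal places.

0.6291

For each hypothesis, P(data | H) works out to: P(data | bowl A) = (2/10)(2/10)(8/10)(8/10)(8/10) = 0.02048; P(data | bowl B) = (5/12)(5/12)(7/12)(7/12)(7/12) = 0.034461; P(data | bowl C) = (4/8)(4/8)(4/8)(4/8)(4/8) = 0.03125; P(data | bowl D) = (3/12)(3/12)(9/12)(9/12)(9/12) = 0.026367.
Weighting by the prior gives 3/8 · 0.02048 = 0.00768, 1/8 · 0.034461 = 0.0043076, 3/8 · 0.03125 = 0.011719, 1/8 · 0.026367 = 0.0032959; with total 0.027002.
The posterior is then P(bowl A | data) = 0.28442, P(bowl B | data) = 0.15953, P(bowl C | data) = 0.43399, P(bowl D | data) = 0.12206.
The predictive probability is P(yellow next | data) = (4/5)(0.28442) + (7/12)(0.15953) + (1/2)(0.43399) + (3/4)(0.12206) = 0.62914.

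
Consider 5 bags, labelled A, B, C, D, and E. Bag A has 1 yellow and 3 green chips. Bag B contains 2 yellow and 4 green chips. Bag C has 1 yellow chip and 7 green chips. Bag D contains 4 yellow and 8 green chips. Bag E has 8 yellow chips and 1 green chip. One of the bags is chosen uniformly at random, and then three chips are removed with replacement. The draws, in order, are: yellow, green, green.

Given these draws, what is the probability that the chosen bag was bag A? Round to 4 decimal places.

Under each hypothesis, the probability of the observed sequence is: P(data | bag A) = (1/4)(3/4)(3/4) = 0.14062; P(data | bag B) = (2/6)(4/6)(4/6) = 0.14815; P(data | bag C) = (1/8)(7/8)(7/8) = 0.095703; P(data | bag D) = (4/12)(8/12)(8/12) = 0.14815; P(data | bag E) = (8/9)(1/9)(1/9) = 0.010974.
Weighting by the prior gives 1/5 · 0.14062 = 0.028125, 1/5 · 0.14815 = 0.02963, 1/5 · 0.095703 = 0.019141, 1/5 · 0.14815 = 0.02963, 1/5 · 0.010974 = 0.0021948; with total 0.10872.
By Bayes' rule, P(bag A | data) = (0.028125) / (0.10872) = 0.25869.

0.2587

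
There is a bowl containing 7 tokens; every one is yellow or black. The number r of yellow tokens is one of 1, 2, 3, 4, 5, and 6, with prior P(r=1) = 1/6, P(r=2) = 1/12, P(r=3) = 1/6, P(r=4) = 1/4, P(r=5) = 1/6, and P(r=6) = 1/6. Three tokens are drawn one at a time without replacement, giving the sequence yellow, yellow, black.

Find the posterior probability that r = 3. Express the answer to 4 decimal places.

0.1569

Compute the likelihood of the observed sequence for each case: P(data | r = 1) = (1/7)(0/6) = 0; P(data | r = 2) = (2/7)(1/6)(5/5) = 1/21; P(data | r = 3) = (3/7)(2/6)(4/5) = 4/35; P(data | r = 4) = (4/7)(3/6)(3/5) = 6/35; P(data | r = 5) = (5/7)(4/6)(2/5) = 4/21; P(data | r = 6) = (6/7)(5/6)(1/5) = 1/7.
Weighting by the prior gives 1/6 · 0 = 0, 1/12 · 1/21 = 1/252, 1/6 · 4/35 = 2/105, 1/4 · 6/35 = 3/70, 1/6 · 4/21 = 2/63, 1/6 · 1/7 = 1/42; summing to 17/140.
Therefore the posterior P(r = 3 | data) = (2/105) / (17/140) = 8/51.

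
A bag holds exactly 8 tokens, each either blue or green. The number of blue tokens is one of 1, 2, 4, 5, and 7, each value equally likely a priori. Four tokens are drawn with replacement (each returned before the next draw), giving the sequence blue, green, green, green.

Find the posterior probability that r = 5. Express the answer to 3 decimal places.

For each hypothesis, P(data | H) works out to: P(data | r = 1) = (1/8)(7/8)(7/8)(7/8) = 0.08374; P(data | r = 2) = (2/8)(6/8)(6/8)(6/8) = 0.10547; P(data | r = 4) = (4/8)(4/8)(4/8)(4/8) = 0.0625; P(data | r = 5) = (5/8)(3/8)(3/8)(3/8) = 0.032959; P(data | r = 7) = (7/8)(1/8)(1/8)(1/8) = 0.001709.
Weighting by the prior gives 1/5 · 0.08374 = 0.016748, 1/5 · 0.10547 = 0.021094, 1/5 · 0.0625 = 0.0125, 1/5 · 0.032959 = 0.0065918, 1/5 · 0.001709 = 0.0003418; summing to 0.057275.
Hence P(r = 5 | data) = (0.0065918) / (0.057275) = 0.11509.

0.115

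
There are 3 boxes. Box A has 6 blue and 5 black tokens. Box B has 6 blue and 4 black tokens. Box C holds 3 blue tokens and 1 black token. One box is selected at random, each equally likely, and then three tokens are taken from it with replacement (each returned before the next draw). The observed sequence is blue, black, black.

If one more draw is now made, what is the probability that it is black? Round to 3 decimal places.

The likelihood of the observed sequence under each hypothesis: P(data | box A) = (6/11)(5/11)(5/11) = 0.1127; P(data | box B) = (6/10)(4/10)(4/10) = 0.096; P(data | box C) = (3/4)(1/4)(1/4) = 0.046875.
Multiplying each by its prior: 1/3 · 0.1127 = 0.037566, 1/3 · 0.096 = 0.032, 1/3 · 0.046875 = 0.015625; with total 0.085191.
Dividing through by the total gives posterior P(box A | data) = 0.44096, P(box B | data) = 0.37563, P(box C | data) = 0.18341.
The predictive probability is P(black next | data) = (5/11)(0.44096) + (2/5)(0.37563) + (1/4)(0.18341) = 0.39654.

0.397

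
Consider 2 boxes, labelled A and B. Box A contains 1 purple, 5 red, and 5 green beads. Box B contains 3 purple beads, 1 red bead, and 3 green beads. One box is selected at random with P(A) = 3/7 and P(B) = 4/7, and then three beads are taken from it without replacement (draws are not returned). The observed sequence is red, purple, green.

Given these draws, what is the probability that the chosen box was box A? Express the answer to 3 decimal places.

Under each hypothesis, the probability of the observed sequence is: P(data | box A) = (5/11)(1/10)(5/9) = 0.025253; P(data | box B) = (1/7)(3/6)(3/5) = 0.042857.
Multiplying each by its prior: 3/7 · 0.025253 = 0.010823, 4/7 · 0.042857 = 0.02449; these sum to 0.035312.
Therefore the posterior P(box A | data) = (0.010823) / (0.035312) = 0.30648.

0.306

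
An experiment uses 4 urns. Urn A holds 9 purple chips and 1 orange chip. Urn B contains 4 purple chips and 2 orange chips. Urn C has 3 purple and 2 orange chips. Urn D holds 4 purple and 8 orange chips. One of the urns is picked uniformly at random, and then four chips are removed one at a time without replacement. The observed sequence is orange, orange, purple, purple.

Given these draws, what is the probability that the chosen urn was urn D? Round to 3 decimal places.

0.253

Under each hypothesis, the probability of the observed sequence is: P(data | urn A) = (1/10)(0/9) = 0; P(data | urn B) = (2/6)(1/5)(4/4)(3/3) = 0.066667; P(data | urn C) = (2/5)(1/4)(3/3)(2/2) = 0.1; P(data | urn D) = (8/12)(7/11)(4/10)(3/9) = 0.056566.
Multiplying each by its prior: 1/4 · 0 = 0, 1/4 · 0.066667 = 0.016667, 1/4 · 0.1 = 0.025, 1/4 · 0.056566 = 0.014141; summing to 0.055808.
Therefore the posterior P(urn D | data) = (0.014141) / (0.055808) = 0.25339.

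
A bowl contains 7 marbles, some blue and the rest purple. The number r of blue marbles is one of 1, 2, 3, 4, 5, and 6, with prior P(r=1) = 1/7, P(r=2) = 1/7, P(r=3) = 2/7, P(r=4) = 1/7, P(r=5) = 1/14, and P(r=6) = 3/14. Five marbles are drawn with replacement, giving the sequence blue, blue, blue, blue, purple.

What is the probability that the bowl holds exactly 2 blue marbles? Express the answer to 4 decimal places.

0.0197

For each hypothesis, P(data | H) works out to: P(data | r = 1) = (1/7)(1/7)(1/7)(1/7)(6/7) = 0.00035699; P(data | r = 2) = (2/7)(2/7)(2/7)(2/7)(5/7) = 0.0047599; P(data | r = 3) = (3/7)(3/7)(3/7)(3/7)(4/7) = 0.019278; P(data | r = 4) = (4/7)(4/7)(4/7)(4/7)(3/7) = 0.045695; P(data | r = 5) = (5/7)(5/7)(5/7)(5/7)(2/7) = 0.074374; P(data | r = 6) = (6/7)(6/7)(6/7)(6/7)(1/7) = 0.077111.
Multiplying each by its prior: 1/7 · 0.00035699 = 5.0999e-05, 1/7 · 0.0047599 = 0.00067999, 2/7 · 0.019278 = 0.0055079, 1/7 · 0.045695 = 0.0065279, 1/14 · 0.074374 = 0.0053124, 3/14 · 0.077111 = 0.016524; these sum to 0.034603.
So P(r = 2 | data) = (0.00067999) / (0.034603) = 0.019651.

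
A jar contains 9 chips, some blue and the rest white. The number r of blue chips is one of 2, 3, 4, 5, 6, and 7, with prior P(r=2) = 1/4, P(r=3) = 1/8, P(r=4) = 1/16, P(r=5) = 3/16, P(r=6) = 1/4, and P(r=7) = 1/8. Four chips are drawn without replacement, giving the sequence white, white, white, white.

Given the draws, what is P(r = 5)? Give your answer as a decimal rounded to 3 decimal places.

0.017

The likelihood of the observed sequence under each hypothesis: P(data | r = 2) = (7/9)(6/8)(5/7)(4/6) = 0.27778; P(data | r = 3) = (6/9)(5/8)(4/7)(3/6) = 0.11905; P(data | r = 4) = (5/9)(4/8)(3/7)(2/6) = 0.039683; P(data | r = 5) = (4/9)(3/8)(2/7)(1/6) = 0.0079365; P(data | r = 6) = (3/9)(2/8)(1/7)(0/6) = 0; P(data | r = 7) = (2/9)(1/8)(0/7) = 0.
Weighting by the prior gives 1/4 · 0.27778 = 0.069444, 1/8 · 0.11905 = 0.014881, 1/16 · 0.039683 = 0.0024802, 3/16 · 0.0079365 = 0.0014881, 1/4 · 0 = 0, 1/8 · 0 = 0; summing to 0.088294.
Hence P(r = 5 | data) = (0.0014881) / (0.088294) = 0.016854.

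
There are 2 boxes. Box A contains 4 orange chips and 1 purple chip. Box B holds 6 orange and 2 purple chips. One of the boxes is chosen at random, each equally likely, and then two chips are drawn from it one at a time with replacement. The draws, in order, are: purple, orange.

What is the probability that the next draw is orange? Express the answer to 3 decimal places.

0.773

Compute the likelihood of the observed sequence for each case: P(data | box A) = (1/5)(4/5) = 4/25; P(data | box B) = (2/8)(6/8) = 3/16.
The prior-weighted likelihoods are 1/2 · 4/25 = 2/25, 1/2 · 3/16 = 3/32; with total 139/800.
Dividing through by the total gives posterior P(box A | data) = 0.46043, P(box B | data) = 0.53957.
Averaging over the posterior, P(orange next | data) = (4/5)(0.46043) + (3/4)(0.53957) = 0.77302.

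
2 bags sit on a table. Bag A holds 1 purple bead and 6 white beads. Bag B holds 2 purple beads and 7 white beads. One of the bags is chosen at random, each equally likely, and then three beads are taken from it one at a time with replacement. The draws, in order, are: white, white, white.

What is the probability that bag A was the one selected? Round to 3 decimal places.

0.572

The likelihood of the observed sequence under each hypothesis: P(data | bag A) = (6/7)(6/7)(6/7) = 0.62974; P(data | bag B) = (7/9)(7/9)(7/9) = 0.47051.
Multiplying each by its prior: 1/2 · 0.62974 = 0.31487, 1/2 · 0.47051 = 0.23525; with total 0.55012.
Hence P(bag A | data) = (0.31487) / (0.55012) = 0.57236.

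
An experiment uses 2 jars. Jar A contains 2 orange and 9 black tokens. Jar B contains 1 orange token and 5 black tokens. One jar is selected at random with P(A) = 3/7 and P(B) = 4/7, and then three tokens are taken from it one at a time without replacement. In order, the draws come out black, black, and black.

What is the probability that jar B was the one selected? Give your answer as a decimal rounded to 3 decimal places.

Under each hypothesis, the probability of the observed sequence is: P(data | jar A) = (9/11)(8/10)(7/9) = 28/55; P(data | jar B) = (5/6)(4/5)(3/4) = 1/2.
The prior-weighted likelihoods are 3/7 · 28/55 = 12/55, 4/7 · 1/2 = 2/7; with total 194/385.
So P(jar B | data) = (2/7) / (194/385) = 55/97.

0.567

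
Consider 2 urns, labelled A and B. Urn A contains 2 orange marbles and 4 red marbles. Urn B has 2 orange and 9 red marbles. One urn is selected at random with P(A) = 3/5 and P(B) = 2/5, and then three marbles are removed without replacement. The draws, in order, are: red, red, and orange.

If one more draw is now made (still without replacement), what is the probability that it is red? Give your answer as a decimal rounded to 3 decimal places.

0.735

Compute the likelihood of the observed sequence for each case: P(data | urn A) = (4/6)(3/5)(2/4) = 1/5; P(data | urn B) = (9/11)(8/10)(2/9) = 8/55.
Multiplying each by its prior: 3/5 · 1/5 = 3/25, 2/5 · 8/55 = 16/275; with total 49/275.
The posterior is then P(urn A | data) = 33/49, P(urn B | data) = 16/49.
The predictive probability is P(red next | data) = (2/3)(33/49) + (7/8)(16/49) = 36/49.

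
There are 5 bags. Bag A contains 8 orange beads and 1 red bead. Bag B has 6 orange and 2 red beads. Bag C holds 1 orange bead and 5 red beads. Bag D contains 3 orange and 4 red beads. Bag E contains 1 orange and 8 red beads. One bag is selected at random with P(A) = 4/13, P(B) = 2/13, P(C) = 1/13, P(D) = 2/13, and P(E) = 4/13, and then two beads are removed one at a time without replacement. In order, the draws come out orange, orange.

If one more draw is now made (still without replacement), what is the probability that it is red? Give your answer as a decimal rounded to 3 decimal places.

The likelihood of the observed sequence under each hypothesis: P(data | bag A) = (8/9)(7/8) = 0.77778; P(data | bag B) = (6/8)(5/7) = 0.53571; P(data | bag C) = (1/6)(0/5) = 0; P(data | bag D) = (3/7)(2/6) = 0.14286; P(data | bag E) = (1/9)(0/8) = 0.
Weighting by the prior gives 4/13 · 0.77778 = 0.23932, 2/13 · 0.53571 = 0.082418, 1/13 · 0 = 0, 2/13 · 0.14286 = 0.021978, 4/13 · 0 = 0; these sum to 0.34371.
Dividing through by the total gives posterior P(bag A | data) = 0.69627, P(bag B | data) = 0.23979, P(bag C | data) = 0, P(bag D | data) = 0.063943, P(bag E | data) = 0.
So P(red next | data) = Σ P(red next | H) P(H | data) = (1/7)(0.69627) + (1/3)(0.23979) + (4/5)(0.063943) = 0.23055.

0.231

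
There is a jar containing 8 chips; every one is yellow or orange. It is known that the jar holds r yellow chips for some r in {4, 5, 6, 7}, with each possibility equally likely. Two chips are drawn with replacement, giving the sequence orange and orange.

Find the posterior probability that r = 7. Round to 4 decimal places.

0.0333

Compute the likelihood of the observed sequence for each case: P(data | r = 4) = (4/8)(4/8) = 1/4; P(data | r = 5) = (3/8)(3/8) = 9/64; P(data | r = 6) = (2/8)(2/8) = 1/16; P(data | r = 7) = (1/8)(1/8) = 1/64.
Multiplying each by its prior: 1/4 · 1/4 = 1/16, 1/4 · 9/64 = 9/256, 1/4 · 1/16 = 1/64, 1/4 · 1/64 = 1/256; summing to 15/128.
By Bayes' rule, P(r = 7 | data) = (1/256) / (15/128) = 1/30.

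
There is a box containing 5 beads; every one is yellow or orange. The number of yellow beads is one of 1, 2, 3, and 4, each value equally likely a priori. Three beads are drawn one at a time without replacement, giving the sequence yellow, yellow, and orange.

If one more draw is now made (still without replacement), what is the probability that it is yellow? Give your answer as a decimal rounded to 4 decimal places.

Under each hypothesis, the probability of the observed sequence is: P(data | r = 1) = (1/5)(0/4) = 0; P(data | r = 2) = (2/5)(1/4)(3/3) = 1/10; P(data | r = 3) = (3/5)(2/4)(2/3) = 1/5; P(data | r = 4) = (4/5)(3/4)(1/3) = 1/5.
The prior-weighted likelihoods are 1/4 · 0 = 0, 1/4 · 1/10 = 1/40, 1/4 · 1/5 = 1/20, 1/4 · 1/5 = 1/20; these sum to 1/8.
Normalising, the posterior is P(r = 1 | data) = 0, P(r = 2 | data) = 1/5, P(r = 3 | data) = 2/5, P(r = 4 | data) = 2/5.
Averaging over the posterior, P(yellow next | data) = (0)(1/5) + (1/2)(2/5) + (1)(2/5) = 3/5.

0.6000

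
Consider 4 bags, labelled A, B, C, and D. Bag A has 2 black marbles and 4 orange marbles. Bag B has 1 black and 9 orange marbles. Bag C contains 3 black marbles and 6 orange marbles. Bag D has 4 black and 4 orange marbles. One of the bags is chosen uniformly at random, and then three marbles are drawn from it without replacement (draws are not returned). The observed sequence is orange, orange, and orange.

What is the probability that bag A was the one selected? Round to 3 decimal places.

0.165

Under each hypothesis, the probability of the observed sequence is: P(data | bag A) = (4/6)(3/5)(2/4) = 1/5; P(data | bag B) = (9/10)(8/9)(7/8) = 7/10; P(data | bag C) = (6/9)(5/8)(4/7) = 5/21; P(data | bag D) = (4/8)(3/7)(2/6) = 1/14.
Weighting by the prior gives 1/4 · 1/5 = 1/20, 1/4 · 7/10 = 7/40, 1/4 · 5/21 = 5/84, 1/4 · 1/14 = 1/56; with total 127/420.
By Bayes' rule, P(bag A | data) = (1/20) / (127/420) = 21/127.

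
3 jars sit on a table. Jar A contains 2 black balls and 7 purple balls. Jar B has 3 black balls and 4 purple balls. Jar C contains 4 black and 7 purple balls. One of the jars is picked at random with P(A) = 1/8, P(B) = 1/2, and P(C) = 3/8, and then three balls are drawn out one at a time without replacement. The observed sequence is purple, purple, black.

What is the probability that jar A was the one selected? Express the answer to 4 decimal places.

Under each hypothesis, the probability of the observed sequence is: P(data | jar A) = (7/9)(6/8)(2/7) = 0.16667; P(data | jar B) = (4/7)(3/6)(3/5) = 0.17143; P(data | jar C) = (7/11)(6/10)(4/9) = 0.1697.
Weighting by the prior gives 1/8 · 0.16667 = 0.020833, 1/2 · 0.17143 = 0.085714, 3/8 · 0.1697 = 0.063636; summing to 0.17018.
By Bayes' rule, P(jar A | data) = (0.020833) / (0.17018) = 0.12242.

0.1224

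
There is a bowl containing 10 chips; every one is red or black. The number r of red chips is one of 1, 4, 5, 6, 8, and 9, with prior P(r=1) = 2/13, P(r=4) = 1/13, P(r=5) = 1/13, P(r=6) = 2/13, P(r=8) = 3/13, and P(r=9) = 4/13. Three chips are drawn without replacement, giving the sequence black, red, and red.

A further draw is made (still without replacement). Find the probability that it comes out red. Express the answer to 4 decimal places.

0.7496

The likelihood of the observed sequence under each hypothesis: P(data | r = 1) = (9/10)(1/9)(0/8) = 0; P(data | r = 4) = (6/10)(4/9)(3/8) = 0.1; P(data | r = 5) = (5/10)(5/9)(4/8) = 0.13889; P(data | r = 6) = (4/10)(6/9)(5/8) = 0.16667; P(data | r = 8) = (2/10)(8/9)(7/8) = 0.15556; P(data | r = 9) = (1/10)(9/9)(8/8) = 0.1.
The prior-weighted likelihoods are 2/13 · 0 = 0, 1/13 · 0.1 = 0.0076923, 1/13 · 0.13889 = 0.010684, 2/13 · 0.16667 = 0.025641, 3/13 · 0.15556 = 0.035897, 4/13 · 0.1 = 0.030769; summing to 0.11068.
Dividing through by the total gives posterior P(r = 1 | data) = 0, P(r = 4 | data) = 0.069498, P(r = 5 | data) = 0.096525, P(r = 6 | data) = 0.23166, P(r = 8 | data) = 0.32432, P(r = 9 | data) = 0.27799.
Averaging over the posterior, P(red next | data) = (2/7)(0.069498) + (3/7)(0.096525) + (4/7)(0.23166) + (6/7)(0.32432) + (1)(0.27799) = 0.74959.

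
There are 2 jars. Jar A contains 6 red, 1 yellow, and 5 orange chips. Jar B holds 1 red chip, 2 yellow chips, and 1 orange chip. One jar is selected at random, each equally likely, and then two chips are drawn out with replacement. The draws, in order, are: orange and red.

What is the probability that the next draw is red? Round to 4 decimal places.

The likelihood of the observed sequence under each hypothesis: P(data | jar A) = (5/12)(6/12) = 5/24; P(data | jar B) = (1/4)(1/4) = 1/16.
The prior-weighted likelihoods are 1/2 · 5/24 = 5/48, 1/2 · 1/16 = 1/32; with total 13/96.
The posterior is then P(jar A | data) = 10/13, P(jar B | data) = 3/13.
So P(red next | data) = Σ P(red next | H) P(H | data) = (1/2)(10/13) + (1/4)(3/13) = 23/52.

0.4423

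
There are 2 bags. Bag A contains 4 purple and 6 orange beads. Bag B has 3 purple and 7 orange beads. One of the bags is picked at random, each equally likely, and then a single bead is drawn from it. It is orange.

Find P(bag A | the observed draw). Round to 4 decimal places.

Under each hypothesis, the probability of this draw is: P(data | bag A) = (6/10) = 3/5; P(data | bag B) = (7/10) = 7/10.
Multiplying each by its prior: 1/2 · 3/5 = 3/10, 1/2 · 7/10 = 7/20; with total 13/20.
By Bayes' rule, P(bag A | data) = (3/10) / (13/20) = 6/13.

0.4615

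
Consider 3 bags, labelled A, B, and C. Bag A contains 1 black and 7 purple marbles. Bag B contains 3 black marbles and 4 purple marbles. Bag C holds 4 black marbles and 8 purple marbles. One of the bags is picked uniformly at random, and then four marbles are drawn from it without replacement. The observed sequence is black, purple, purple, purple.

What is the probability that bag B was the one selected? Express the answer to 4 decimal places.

Compute the likelihood of the observed sequence for each case: P(data | bag A) = (1/8)(7/7)(6/6)(5/5) = 0.125; P(data | bag B) = (3/7)(4/6)(3/5)(2/4) = 0.085714; P(data | bag C) = (4/12)(8/11)(7/10)(6/9) = 0.11313.
The prior-weighted likelihoods are 1/3 · 0.125 = 0.041667, 1/3 · 0.085714 = 0.028571, 1/3 · 0.11313 = 0.03771; with total 0.10795.
So P(bag B | data) = (0.028571) / (0.10795) = 0.26468.

0.2647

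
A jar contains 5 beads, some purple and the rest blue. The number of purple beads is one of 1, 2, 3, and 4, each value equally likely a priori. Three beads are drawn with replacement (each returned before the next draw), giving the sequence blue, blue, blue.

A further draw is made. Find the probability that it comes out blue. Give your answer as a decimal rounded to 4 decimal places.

0.7080

The likelihood of the observed sequence under each hypothesis: P(data | r = 1) = (4/5)(4/5)(4/5) = 64/125; P(data | r = 2) = (3/5)(3/5)(3/5) = 27/125; P(data | r = 3) = (2/5)(2/5)(2/5) = 8/125; P(data | r = 4) = (1/5)(1/5)(1/5) = 1/125.
The prior-weighted likelihoods are 1/4 · 64/125 = 16/125, 1/4 · 27/125 = 27/500, 1/4 · 8/125 = 2/125, 1/4 · 1/125 = 1/500; these sum to 1/5.
Normalising, the posterior is P(r = 1 | data) = 16/25, P(r = 2 | data) = 27/100, P(r = 3 | data) = 2/25, P(r = 4 | data) = 1/100.
So P(blue next | data) = Σ P(blue next | H) P(H | data) = (4/5)(16/25) + (3/5)(27/100) + (2/5)(2/25) + (1/5)(1/100) = 177/250.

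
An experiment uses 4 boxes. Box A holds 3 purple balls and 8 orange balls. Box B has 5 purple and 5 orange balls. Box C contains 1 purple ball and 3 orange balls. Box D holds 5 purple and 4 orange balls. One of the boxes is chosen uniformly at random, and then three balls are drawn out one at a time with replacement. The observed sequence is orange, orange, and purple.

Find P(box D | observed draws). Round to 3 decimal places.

Under each hypothesis, the probability of the observed sequence is: P(data | box A) = (8/11)(8/11)(3/11) = 0.14425; P(data | box B) = (5/10)(5/10)(5/10) = 0.125; P(data | box C) = (3/4)(3/4)(1/4) = 0.14062; P(data | box D) = (4/9)(4/9)(5/9) = 0.10974.
Multiplying each by its prior: 1/4 · 0.14425 = 0.036063, 1/4 · 0.125 = 0.03125, 1/4 · 0.14062 = 0.035156, 1/4 · 0.10974 = 0.027435; summing to 0.1299.
Hence P(box D | data) = (0.027435) / (0.1299) = 0.21119.

0.211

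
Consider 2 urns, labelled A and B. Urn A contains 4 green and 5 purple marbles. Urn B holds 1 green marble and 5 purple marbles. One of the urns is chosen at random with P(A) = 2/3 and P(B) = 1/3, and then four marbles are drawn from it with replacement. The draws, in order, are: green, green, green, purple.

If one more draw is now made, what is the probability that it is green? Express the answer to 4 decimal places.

Under each hypothesis, the probability of the observed sequence is: P(data | urn A) = (4/9)(4/9)(4/9)(5/9) = 0.048773; P(data | urn B) = (1/6)(1/6)(1/6)(5/6) = 0.003858.
The prior-weighted likelihoods are 2/3 · 0.048773 = 0.032515, 1/3 · 0.003858 = 0.001286; these sum to 0.033801.
Dividing through by the total gives posterior P(urn A | data) = 0.96195, P(urn B | data) = 0.038046.
Averaging over the posterior, P(green next | data) = (4/9)(0.96195) + (1/6)(0.038046) = 0.43388.

0.4339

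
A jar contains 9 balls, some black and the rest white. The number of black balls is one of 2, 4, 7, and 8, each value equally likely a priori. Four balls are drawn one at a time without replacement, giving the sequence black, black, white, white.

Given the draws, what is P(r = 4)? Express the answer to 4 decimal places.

0.5882

Compute the likelihood of the observed sequence for each case: P(data | r = 2) = (2/9)(1/8)(7/7)(6/6) = 1/36; P(data | r = 4) = (4/9)(3/8)(5/7)(4/6) = 5/63; P(data | r = 7) = (7/9)(6/8)(2/7)(1/6) = 1/36; P(data | r = 8) = (8/9)(7/8)(1/7)(0/6) = 0.
Weighting by the prior gives 1/4 · 1/36 = 1/144, 1/4 · 5/63 = 5/252, 1/4 · 1/36 = 1/144, 1/4 · 0 = 0; summing to 17/504.
So P(r = 4 | data) = (5/252) / (17/504) = 10/17.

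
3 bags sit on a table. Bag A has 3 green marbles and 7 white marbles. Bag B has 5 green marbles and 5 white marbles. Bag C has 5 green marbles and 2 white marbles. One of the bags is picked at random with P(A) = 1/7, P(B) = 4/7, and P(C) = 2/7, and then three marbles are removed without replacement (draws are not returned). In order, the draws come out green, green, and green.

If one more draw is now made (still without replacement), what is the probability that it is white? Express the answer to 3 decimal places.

For each hypothesis, P(data | H) works out to: P(data | bag A) = (3/10)(2/9)(1/8) = 0.0083333; P(data | bag B) = (5/10)(4/9)(3/8) = 0.083333; P(data | bag C) = (5/7)(4/6)(3/5) = 0.28571.
The prior-weighted likelihoods are 1/7 · 0.0083333 = 0.0011905, 4/7 · 0.083333 = 0.047619, 2/7 · 0.28571 = 0.081633; with total 0.13044.
Normalising, the posterior is P(bag A | data) = 0.0091265, P(bag B | data) = 0.36506, P(bag C | data) = 0.62581.
So P(white next | data) = Σ P(white next | H) P(H | data) = (1)(0.0091265) + (5/7)(0.36506) + (1/2)(0.62581) = 0.58279.

0.583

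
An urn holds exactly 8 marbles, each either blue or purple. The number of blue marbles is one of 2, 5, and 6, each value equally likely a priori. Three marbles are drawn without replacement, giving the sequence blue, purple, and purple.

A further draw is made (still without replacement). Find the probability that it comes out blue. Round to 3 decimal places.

Compute the likelihood of the observed sequence for each case: P(data | r = 2) = (2/8)(6/7)(5/6) = 5/28; P(data | r = 5) = (5/8)(3/7)(2/6) = 5/56; P(data | r = 6) = (6/8)(2/7)(1/6) = 1/28.
Weighting by the prior gives 1/3 · 5/28 = 5/84, 1/3 · 5/56 = 5/168, 1/3 · 1/28 = 1/84; summing to 17/168.
The posterior is then P(r = 2 | data) = 10/17, P(r = 5 | data) = 5/17, P(r = 6 | data) = 2/17.
So P(blue next | data) = Σ P(blue next | H) P(H | data) = (1/5)(10/17) + (4/5)(5/17) + (1)(2/17) = 8/17.

0.471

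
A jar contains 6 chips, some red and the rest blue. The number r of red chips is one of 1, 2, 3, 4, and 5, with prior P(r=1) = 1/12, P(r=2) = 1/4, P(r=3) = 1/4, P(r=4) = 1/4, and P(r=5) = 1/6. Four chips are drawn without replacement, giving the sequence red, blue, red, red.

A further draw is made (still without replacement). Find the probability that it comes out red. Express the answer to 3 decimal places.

Compute the likelihood of the observed sequence for each case: P(data | r = 1) = (1/6)(5/5)(0/4) = 0; P(data | r = 2) = (2/6)(4/5)(1/4)(0/3) = 0; P(data | r = 3) = (3/6)(3/5)(2/4)(1/3) = 1/20; P(data | r = 4) = (4/6)(2/5)(3/4)(2/3) = 2/15; P(data | r = 5) = (5/6)(1/5)(4/4)(3/3) = 1/6.
The prior-weighted likelihoods are 1/12 · 0 = 0, 1/4 · 0 = 0, 1/4 · 1/20 = 1/80, 1/4 · 2/15 = 1/30, 1/6 · 1/6 = 1/36; summing to 53/720.
The posterior is then P(r = 1 | data) = 0, P(r = 2 | data) = 0, P(r = 3 | data) = 9/53, P(r = 4 | data) = 24/53, P(r = 5 | data) = 20/53.
So P(red next | data) = Σ P(red next | H) P(H | data) = (0)(9/53) + (1/2)(24/53) + (1)(20/53) = 32/53.

0.604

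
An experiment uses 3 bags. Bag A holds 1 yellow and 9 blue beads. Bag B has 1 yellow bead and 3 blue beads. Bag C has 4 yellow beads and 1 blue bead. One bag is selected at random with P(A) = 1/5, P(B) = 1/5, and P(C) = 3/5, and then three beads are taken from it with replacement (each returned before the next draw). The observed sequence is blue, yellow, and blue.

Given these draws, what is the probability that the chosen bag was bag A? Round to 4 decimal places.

0.2550

Compute the likelihood of the observed sequence for each case: P(data | bag A) = (9/10)(1/10)(9/10) = 0.081; P(data | bag B) = (3/4)(1/4)(3/4) = 0.14062; P(data | bag C) = (1/5)(4/5)(1/5) = 0.032.
Multiplying each by its prior: 1/5 · 0.081 = 0.0162, 1/5 · 0.14062 = 0.028125, 3/5 · 0.032 = 0.0192; summing to 0.063525.
Hence P(bag A | data) = (0.0162) / (0.063525) = 0.25502.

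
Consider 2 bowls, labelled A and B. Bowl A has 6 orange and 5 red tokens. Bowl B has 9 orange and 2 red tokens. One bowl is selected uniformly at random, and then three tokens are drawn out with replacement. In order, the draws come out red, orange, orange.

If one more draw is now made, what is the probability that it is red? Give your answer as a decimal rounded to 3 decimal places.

Compute the likelihood of the observed sequence for each case: P(data | bowl A) = (5/11)(6/11)(6/11) = 0.13524; P(data | bowl B) = (2/11)(9/11)(9/11) = 0.12171.
Multiplying each by its prior: 1/2 · 0.13524 = 0.067618, 1/2 · 0.12171 = 0.060856; with total 0.12847.
The posterior is then P(bowl A | data) = 0.52632, P(bowl B | data) = 0.47368.
So P(red next | data) = Σ P(red next | H) P(H | data) = (5/11)(0.52632) + (2/11)(0.47368) = 0.32536.

0.325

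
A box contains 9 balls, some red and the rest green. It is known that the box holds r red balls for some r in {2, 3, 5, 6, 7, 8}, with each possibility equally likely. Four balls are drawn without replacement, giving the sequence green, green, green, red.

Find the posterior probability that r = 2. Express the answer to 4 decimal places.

0.4487

The likelihood of the observed sequence under each hypothesis: P(data | r = 2) = (7/9)(6/8)(5/7)(2/6) = 5/36; P(data | r = 3) = (6/9)(5/8)(4/7)(3/6) = 5/42; P(data | r = 5) = (4/9)(3/8)(2/7)(5/6) = 5/126; P(data | r = 6) = (3/9)(2/8)(1/7)(6/6) = 1/84; P(data | r = 7) = (2/9)(1/8)(0/7) = 0; P(data | r = 8) = (1/9)(0/8) = 0.
Weighting by the prior gives 1/6 · 5/36 = 5/216, 1/6 · 5/42 = 5/252, 1/6 · 5/126 = 5/756, 1/6 · 1/84 = 1/504, 1/6 · 0 = 0, 1/6 · 0 = 0; summing to 13/252.
So P(r = 2 | data) = (5/216) / (13/252) = 35/78.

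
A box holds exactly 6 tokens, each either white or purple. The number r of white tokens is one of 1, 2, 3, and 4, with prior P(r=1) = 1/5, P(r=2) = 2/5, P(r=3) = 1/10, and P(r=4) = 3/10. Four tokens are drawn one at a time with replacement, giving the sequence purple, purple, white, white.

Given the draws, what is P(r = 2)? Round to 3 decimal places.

0.442

For each hypothesis, P(data | H) works out to: P(data | r = 1) = (5/6)(5/6)(1/6)(1/6) = 0.01929; P(data | r = 2) = (4/6)(4/6)(2/6)(2/6) = 0.049383; P(data | r = 3) = (3/6)(3/6)(3/6)(3/6) = 0.0625; P(data | r = 4) = (2/6)(2/6)(4/6)(4/6) = 0.049383.
The prior-weighted likelihoods are 1/5 · 0.01929 = 0.003858, 2/5 · 0.049383 = 0.019753, 1/10 · 0.0625 = 0.00625, 3/10 · 0.049383 = 0.014815; these sum to 0.044676.
Therefore the posterior P(r = 2 | data) = (0.019753) / (0.044676) = 0.44214.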